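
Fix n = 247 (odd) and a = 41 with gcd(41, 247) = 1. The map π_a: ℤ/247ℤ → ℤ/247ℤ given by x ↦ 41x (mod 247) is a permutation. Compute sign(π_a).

Orbit of 162 under x↦41x: [162, 220, 128, 61, 31, 36, 241]… (length divides ord_247(41)).
The orbit structure of x ↦ 41x mod 247: 9 orbits of sizes [36, 36, 36, 36, 36, 36, 18, 12, 1].
9 cycles on 247: each ℓ→(−1)^(ℓ−1), product (−1)^238 = +1.
Via Zolotarev, sign(π_{41}) = (41|247) = +1.

+1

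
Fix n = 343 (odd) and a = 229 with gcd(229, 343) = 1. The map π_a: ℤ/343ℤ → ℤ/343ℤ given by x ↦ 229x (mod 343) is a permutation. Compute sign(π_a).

Orbit of 321 under x↦229x: [321, 107, 150, 50, 131, 158, 167]… (length divides ord_343(229)).
Cycle lengths of π_229 on ℤ/343ℤ: [294, 42, 6, 1]; 4 cycles in total.
n − c = 343 − 4 = 339; sign = (−1)^339 = -1.

-1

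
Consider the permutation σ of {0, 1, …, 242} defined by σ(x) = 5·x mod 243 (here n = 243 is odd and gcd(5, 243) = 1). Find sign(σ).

-1

Trace 190: π^k(190) = [190, 221, 133, 179, 166, 101, 19] for k=0..6.
Decompose π into cycles: lengths [162, 54, 18, 6, 2, 1] (6 cycles, including the fixed point 0).
n − c = 243 − 6 = 237; sign = (−1)^237 = -1.
Check: (5/243) = -1 by Zolotarev.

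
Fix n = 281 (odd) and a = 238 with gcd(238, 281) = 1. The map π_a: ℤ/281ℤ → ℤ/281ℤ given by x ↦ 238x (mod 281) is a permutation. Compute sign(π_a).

Orbit of 256 under x↦238x: [256, 232, 140, 162, 59, 273, 63]… (length divides ord_281(238)).
Cycle lengths of π_238 on ℤ/281ℤ: [35, 35, 35, 35, 35, 35, 35, 35, 1]; 9 cycles in total.
9 cycles on 281: each ℓ→(−1)^(ℓ−1), product (−1)^272 = +1.

+1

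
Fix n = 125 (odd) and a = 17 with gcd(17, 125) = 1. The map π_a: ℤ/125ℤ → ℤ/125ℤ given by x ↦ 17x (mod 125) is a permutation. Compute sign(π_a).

Orbit of 4 under x↦17x: [4, 68, 31, 27, 84, 53, 26]… (length divides ord_125(17)).
Decompose π into cycles: lengths [100, 20, 4, 1] (4 cycles, including the fixed point 0).
125 − 4 = 121 transpositions; sign(π) = (−1)^121 = -1.

-1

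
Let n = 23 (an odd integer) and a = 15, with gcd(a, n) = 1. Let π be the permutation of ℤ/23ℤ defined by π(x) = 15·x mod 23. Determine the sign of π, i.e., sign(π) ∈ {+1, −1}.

-1

Start at x=4: 4 → 14 → 3 → 22 → 8 → 5 → 6 → … (one orbit).
Cycle lengths of π_15 on ℤ/23ℤ: [22, 1]; 2 cycles in total.
n − c = 23 − 2 = 21; sign = (−1)^21 = -1.
Check: (15/23) = -1 by Zolotarev.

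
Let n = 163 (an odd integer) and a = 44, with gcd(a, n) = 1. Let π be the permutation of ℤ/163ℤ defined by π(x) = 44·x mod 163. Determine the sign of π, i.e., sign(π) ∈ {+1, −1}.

Trace 73: π^k(73) = [73, 115, 7, 145, 23, 34, 29] for k=0..6.
π_44 has 2 disjoint cycles with lengths [162, 1] on {0,…,162}.
Σ(ℓ_i−1) = 163−2 = 161; sign = (−1)^161 = -1.
The Jacobi symbol (44|163) = -1 (Zolotarev) agrees.

-1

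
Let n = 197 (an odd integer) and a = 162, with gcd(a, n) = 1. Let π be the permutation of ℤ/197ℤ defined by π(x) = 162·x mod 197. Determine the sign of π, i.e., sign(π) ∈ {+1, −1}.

Orbit of 168 under x↦162x: [168, 30, 132, 108, 160, 113, 182]… (length divides ord_197(162)).
2 cycles of lengths [196, 1].
Σ(ℓ_i−1) = 197−2 = 195; sign = (−1)^195 = -1.
Via Zolotarev, sign(π_{162}) = (162|197) = -1.

-1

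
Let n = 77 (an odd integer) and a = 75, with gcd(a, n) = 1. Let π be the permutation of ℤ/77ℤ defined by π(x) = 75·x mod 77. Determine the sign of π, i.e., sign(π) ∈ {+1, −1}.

Trace 59: π^k(59) = [59, 36, 5, 67, 20, 37, 3] for k=0..6.
Decompose π into cycles: lengths [30, 30, 6, 5, 5, 1] (6 cycles, including the fixed point 0).
With 6 cycles on 77 points, sign = (−1)^{77−6} = -1.
The Jacobi symbol (75|77) = -1 (Zolotarev) agrees.

-1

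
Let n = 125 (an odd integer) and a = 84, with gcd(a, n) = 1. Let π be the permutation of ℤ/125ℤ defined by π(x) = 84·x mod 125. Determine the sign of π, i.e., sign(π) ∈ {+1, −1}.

+1

Start at x=59: 59 → 81 → 54 → 36 → 24 → 16 → 94 → … (one orbit).
π_84 has 7 disjoint cycles with lengths [50, 50, 10, 10, 2, 2, 1] on {0,…,124}.
n − c = 125 − 7 = 118; sign = (−1)^118 = +1.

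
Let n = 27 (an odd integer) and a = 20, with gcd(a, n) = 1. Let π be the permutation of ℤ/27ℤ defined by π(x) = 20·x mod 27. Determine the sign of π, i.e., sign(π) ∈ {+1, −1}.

-1

Trace 19: π^k(19) = [19, 2, 13, 17, 16, 23, 1] for k=0..6.
4 cycles of lengths [18, 6, 2, 1].
n − c = 27 − 4 = 23; sign = (−1)^23 = -1.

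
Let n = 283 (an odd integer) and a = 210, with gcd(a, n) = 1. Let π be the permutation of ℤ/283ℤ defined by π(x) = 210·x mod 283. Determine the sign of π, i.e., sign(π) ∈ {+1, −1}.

-1

Trace 176: π^k(176) = [176, 170, 42, 47, 248, 8, 265] for k=0..6.
Decompose π into cycles: lengths [282, 1] (2 cycles, including the fixed point 0).
sign(π) = (−1)^{n − #cycles} = (−1)^{283−2} = (−1)^281 = -1.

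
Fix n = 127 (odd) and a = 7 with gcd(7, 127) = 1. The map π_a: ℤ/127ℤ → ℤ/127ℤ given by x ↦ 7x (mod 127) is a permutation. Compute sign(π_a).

-1

Orbit of 58 under x↦7x: [58, 25, 48, 82, 66, 81, 59]… (length divides ord_127(7)).
π_7 has 2 disjoint cycles with lengths [126, 1] on {0,…,126}.
n − c = 127 − 2 = 125; sign = (−1)^125 = -1.
Check: (7/127) = -1 by Zolotarev.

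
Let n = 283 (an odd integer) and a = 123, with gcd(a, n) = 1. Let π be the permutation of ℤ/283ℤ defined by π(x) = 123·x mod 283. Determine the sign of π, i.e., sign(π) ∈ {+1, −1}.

-1

Orbit of 11 under x↦123x: [11, 221, 15, 147, 252, 149, 215]… (length divides ord_283(123)).
The orbit structure of x ↦ 123x mod 283: 2 orbits of sizes [282, 1].
n − c = 283 − 2 = 281; sign = (−1)^281 = -1.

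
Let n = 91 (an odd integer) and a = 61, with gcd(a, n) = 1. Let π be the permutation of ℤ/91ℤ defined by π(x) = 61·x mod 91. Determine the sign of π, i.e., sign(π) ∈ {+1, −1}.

-1

Start at x=3: 3 → 1 → 61 → 81 → 27 → 9 → 3 (one orbit).
Cycle type of π: 6×13 + 3×4 + 1; total 18 cycles.
With 18 cycles on 91 points, sign = (−1)^{91−18} = -1.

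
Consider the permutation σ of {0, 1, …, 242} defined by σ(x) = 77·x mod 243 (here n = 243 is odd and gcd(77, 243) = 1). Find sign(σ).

Trace 220: π^k(220) = [220, 173, 199, 14, 106, 143, 76] for k=0..6.
The orbit structure of x ↦ 77x mod 243: 6 orbits of sizes [162, 54, 18, 6, 2, 1].
With 6 cycles on 243 points, sign = (−1)^{243−6} = -1.

-1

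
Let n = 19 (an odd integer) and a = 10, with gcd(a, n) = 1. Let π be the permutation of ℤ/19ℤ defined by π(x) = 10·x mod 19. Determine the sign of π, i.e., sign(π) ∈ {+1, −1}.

Trace 2: π^k(2) = [2, 1, 10, 5, 12, 6, 3] for k=0..6.
Decompose π into cycles: lengths [18, 1] (2 cycles, including the fixed point 0).
sign(π) = (−1)^{n − #cycles} = (−1)^{19−2} = (−1)^17 = -1.

-1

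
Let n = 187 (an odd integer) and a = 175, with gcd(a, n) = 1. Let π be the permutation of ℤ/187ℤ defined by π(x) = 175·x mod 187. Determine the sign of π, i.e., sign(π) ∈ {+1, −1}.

Trace 164: π^k(164) = [164, 89, 54, 100, 109, 1, 175] for k=0..6.
Cycle lengths of π_175 on ℤ/187ℤ: [16, 16, 16, 16, 16, 16, 16, 16, 16, 16, 16, 2, 2, 2, 2, 2, 1]; 17 cycles in total.
With 17 cycles on 187 points, sign = (−1)^{187−17} = +1.
The Jacobi symbol (175|187) = +1 (Zolotarev) agrees.

+1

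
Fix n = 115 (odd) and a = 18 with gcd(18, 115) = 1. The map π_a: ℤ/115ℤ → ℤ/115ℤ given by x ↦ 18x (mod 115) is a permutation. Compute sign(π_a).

-1

Orbit of 101 under x↦18x: [101, 93, 64, 2, 36, 73, 49]… (length divides ord_115(18)).
Decompose π into cycles: lengths [44, 44, 11, 11, 4, 1] (6 cycles, including the fixed point 0).
Σ(ℓ_i−1) = 115−6 = 109; sign = (−1)^109 = -1.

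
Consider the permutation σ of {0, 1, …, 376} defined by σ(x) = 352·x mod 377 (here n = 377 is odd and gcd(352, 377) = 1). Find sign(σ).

+1

Orbit of 274 under x↦352x: [274, 313, 92, 339, 196, 1, 352]… (length divides ord_377(352)).
π_352 has 39 disjoint cycles with lengths [14, 14, 14, 14, 14, 14, 14, 14, 14, 14, 14, 14, 14, 14, 14, 14, 14, 14, 14, 14, 14, 14, 14, 14, 14, 14, 1, 1, 1, 1, 1, 1, 1, 1, 1, 1, 1, 1, 1] on {0,…,376}.
With 39 cycles on 377 points, sign = (−1)^{377−39} = +1.
Via Zolotarev, sign(π_{352}) = (352|377) = +1.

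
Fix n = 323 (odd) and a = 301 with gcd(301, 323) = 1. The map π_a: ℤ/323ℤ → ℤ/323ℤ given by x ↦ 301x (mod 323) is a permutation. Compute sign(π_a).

-1

Orbit of 44 under x↦301x: [44, 1, 301, 161, 11, 81, 156]… (length divides ord_323(301)).
π_301 has 6 disjoint cycles with lengths [144, 144, 16, 9, 9, 1] on {0,…,322}.
323 − 6 = 317 transpositions; sign(π) = (−1)^317 = -1.
Check: (301/323) = -1 by Zolotarev.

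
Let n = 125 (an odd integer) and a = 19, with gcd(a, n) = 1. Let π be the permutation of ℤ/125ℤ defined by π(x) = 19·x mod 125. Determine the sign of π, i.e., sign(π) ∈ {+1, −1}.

+1

Orbit of 26 under x↦19x: [26, 119, 11, 84, 96, 74, 31]… (length divides ord_125(19)).
Cycle lengths of π_19 on ℤ/125ℤ: [50, 50, 10, 10, 2, 2, 1]; 7 cycles in total.
Σ(ℓ_i−1) = 125−7 = 118; sign = (−1)^118 = +1.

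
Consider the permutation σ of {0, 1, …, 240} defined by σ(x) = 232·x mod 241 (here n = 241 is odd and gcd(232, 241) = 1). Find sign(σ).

+1

Trace 81: π^k(81) = [81, 235, 54, 237, 36, 158, 24] for k=0..6.
Decompose π into cycles: lengths [60, 60, 60, 60, 1] (5 cycles, including the fixed point 0).
5 cycles on 241: each ℓ→(−1)^(ℓ−1), product (−1)^236 = +1.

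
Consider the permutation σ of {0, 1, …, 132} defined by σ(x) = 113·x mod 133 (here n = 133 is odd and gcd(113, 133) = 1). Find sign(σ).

Orbit of 1 under x↦113x: [1, 113]… (length divides ord_133(113)).
The orbit structure of x ↦ 113x mod 133: 70 orbits of sizes [2, 2, 2, 2, 2, 2, 2, 2, 2, 2, 2, 2, 2, 2, 2, 2, 2, 2, 2, 2, 2, 2, 2, 2, 2, 2, 2, 2, 2, 2, 2, 2, 2, 2, 2, 2, 2, 2, 2, 2, 2, 2, 2, 2, 2, 2, 2, 2, 2, 2, 2, 2, 2, 2, 2, 2, 2, 2, 2, 2, 2, 2, 2, 1, 1, 1, 1, 1, 1, 1].
70 cycles on 133: each ℓ→(−1)^(ℓ−1), product (−1)^63 = -1.
Zolotarev: (113|133) = -1, matching the cycle-count sign.

-1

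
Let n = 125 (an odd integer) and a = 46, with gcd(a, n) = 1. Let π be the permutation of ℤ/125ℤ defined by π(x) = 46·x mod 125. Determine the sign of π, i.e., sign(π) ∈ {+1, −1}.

+1

Start at x=31: 31 → 51 → 96 → 41 → 11 → 6 → 26 → … (one orbit).
Cycle type of π: 25×4 + 5×4 + 1×5; total 13 cycles.
With 13 cycles on 125 points, sign = (−1)^{125−13} = +1.
(46|125)_J = +1 (Zolotarev's lemma cross-check).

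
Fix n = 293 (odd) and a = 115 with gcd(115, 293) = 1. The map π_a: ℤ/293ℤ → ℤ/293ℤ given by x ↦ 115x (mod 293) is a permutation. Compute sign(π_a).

Trace 135: π^k(135) = [135, 289, 126, 133, 59, 46, 16] for k=0..6.
Cycle type of π: 73×4 + 1; total 5 cycles.
With 5 cycles on 293 points, sign = (−1)^{293−5} = +1.
The Jacobi symbol (115|293) = +1 (Zolotarev) agrees.

+1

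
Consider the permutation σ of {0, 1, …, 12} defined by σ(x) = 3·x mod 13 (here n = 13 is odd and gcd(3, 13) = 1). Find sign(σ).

Start at x=1: 1 → 3 → 9 → 1 (one orbit).
Cycle type of π: 3×4 + 1; total 5 cycles.
Σ(ℓ_i−1) = 13−5 = 8; sign = (−1)^8 = +1.

+1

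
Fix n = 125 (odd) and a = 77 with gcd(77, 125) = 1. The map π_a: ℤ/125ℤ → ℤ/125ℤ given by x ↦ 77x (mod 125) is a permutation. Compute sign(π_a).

Trace 22: π^k(22) = [22, 69, 63, 101, 27, 79, 83] for k=0..6.
π_77 has 4 disjoint cycles with lengths [100, 20, 4, 1] on {0,…,124}.
4 cycles on 125: each ℓ→(−1)^(ℓ−1), product (−1)^121 = -1.

-1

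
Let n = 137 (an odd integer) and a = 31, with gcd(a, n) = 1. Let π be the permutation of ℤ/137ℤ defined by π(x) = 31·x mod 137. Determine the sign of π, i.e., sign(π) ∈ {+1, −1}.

Start at x=85: 85 → 32 → 33 → 64 → 66 → 128 → 132 → … (one orbit).
Cycle lengths of π_31 on ℤ/137ℤ: [136, 1]; 2 cycles in total.
2 cycles on 137: each ℓ→(−1)^(ℓ−1), product (−1)^135 = -1.

-1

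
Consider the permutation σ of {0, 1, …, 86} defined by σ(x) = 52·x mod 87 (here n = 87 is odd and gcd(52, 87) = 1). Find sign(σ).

Orbit of 16 under x↦52x: [16, 49, 25, 82, 1, 52, 7]… (length divides ord_87(52)).
Cycle lengths of π_52 on ℤ/87ℤ: [7, 7, 7, 7, 7, 7, 7, 7, 7, 7, 7, 7, 1, 1, 1]; 15 cycles in total.
sign(π) = (−1)^{n − #cycles} = (−1)^{87−15} = (−1)^72 = +1.
Zolotarev: (52|87) = +1, matching the cycle-count sign.

+1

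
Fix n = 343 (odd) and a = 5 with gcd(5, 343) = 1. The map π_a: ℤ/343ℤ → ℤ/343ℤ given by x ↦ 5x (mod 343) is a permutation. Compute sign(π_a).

Trace 226: π^k(226) = [226, 101, 162, 124, 277, 13, 65] for k=0..6.
Cycle type of π: 294 + 42 + 6 + 1; total 4 cycles.
With 4 cycles on 343 points, sign = (−1)^{343−4} = -1.
Zolotarev: (5|343) = -1, matching the cycle-count sign.

-1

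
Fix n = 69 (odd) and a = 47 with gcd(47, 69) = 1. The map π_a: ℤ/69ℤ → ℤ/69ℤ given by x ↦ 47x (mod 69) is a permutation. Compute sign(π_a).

Orbit of 47 under x↦47x: [47, 1]… (length divides ord_69(47)).
Cycle type of π: 2×23 + 1×23; total 46 cycles.
46 cycles on 69: each ℓ→(−1)^(ℓ−1), product (−1)^23 = -1.

-1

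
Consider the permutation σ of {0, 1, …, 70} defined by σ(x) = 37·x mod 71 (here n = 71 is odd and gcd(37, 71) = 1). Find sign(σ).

+1

Orbit of 37 under x↦37x: [37, 20, 30, 45, 32, 48, 1]… (length divides ord_71(37)).
11 cycles of lengths [7, 7, 7, 7, 7, 7, 7, 7, 7, 7, 1].
With 11 cycles on 71 points, sign = (−1)^{71−11} = +1.
The Jacobi symbol (37|71) = +1 (Zolotarev) agrees.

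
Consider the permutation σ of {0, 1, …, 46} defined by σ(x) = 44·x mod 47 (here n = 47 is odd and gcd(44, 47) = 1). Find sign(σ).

Trace 30: π^k(30) = [30, 4, 35, 36, 33, 42, 15] for k=0..6.
The orbit structure of x ↦ 44x mod 47: 2 orbits of sizes [46, 1].
47 − 2 = 45 transpositions; sign(π) = (−1)^45 = -1.

-1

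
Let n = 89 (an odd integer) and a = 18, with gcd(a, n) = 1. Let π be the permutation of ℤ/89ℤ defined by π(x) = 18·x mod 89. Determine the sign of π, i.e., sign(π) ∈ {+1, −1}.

+1

Orbit of 11 under x↦18x: [11, 20, 4, 72, 50, 10, 2]… (length divides ord_89(18)).
Decompose π into cycles: lengths [44, 44, 1] (3 cycles, including the fixed point 0).
3 cycles on 89: each ℓ→(−1)^(ℓ−1), product (−1)^86 = +1.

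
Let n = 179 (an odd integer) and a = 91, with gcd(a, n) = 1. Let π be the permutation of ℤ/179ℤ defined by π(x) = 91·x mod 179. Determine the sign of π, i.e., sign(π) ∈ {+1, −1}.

-1

Trace 51: π^k(51) = [51, 166, 70, 105, 68, 102, 153] for k=0..6.
Cycle lengths of π_91 on ℤ/179ℤ: [178, 1]; 2 cycles in total.
Σ(ℓ_i−1) = 179−2 = 177; sign = (−1)^177 = -1.
(91|179)_J = -1 (Zolotarev's lemma cross-check).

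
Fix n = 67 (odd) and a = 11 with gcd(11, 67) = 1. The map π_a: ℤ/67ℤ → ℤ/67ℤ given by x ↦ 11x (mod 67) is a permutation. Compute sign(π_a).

-1

Trace 61: π^k(61) = [61, 1, 11, 54, 58, 35, 50] for k=0..6.
The orbit structure of x ↦ 11x mod 67: 2 orbits of sizes [66, 1].
sign(π) = (−1)^{n − #cycles} = (−1)^{67−2} = (−1)^65 = -1.
Zolotarev: (11|67) = -1, matching the cycle-count sign.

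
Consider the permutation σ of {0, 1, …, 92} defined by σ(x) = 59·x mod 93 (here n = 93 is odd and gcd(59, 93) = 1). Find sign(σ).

-1

Start at x=64: 64 → 56 → 49 → 8 → 7 → 41 → 1 → … (one orbit).
Cycle lengths of π_59 on ℤ/93ℤ: [30, 30, 15, 15, 2, 1]; 6 cycles in total.
sign(π) = (−1)^{n − #cycles} = (−1)^{93−6} = (−1)^87 = -1.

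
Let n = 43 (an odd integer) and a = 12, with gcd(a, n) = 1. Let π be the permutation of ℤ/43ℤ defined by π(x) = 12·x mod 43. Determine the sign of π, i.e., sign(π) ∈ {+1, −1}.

Start at x=24: 24 → 30 → 16 → 20 → 25 → 42 → 31 → … (one orbit).
π_12 has 2 disjoint cycles with lengths [42, 1] on {0,…,42}.
Σ(ℓ_i−1) = 43−2 = 41; sign = (−1)^41 = -1.
Via Zolotarev, sign(π_{12}) = (12|43) = -1.

-1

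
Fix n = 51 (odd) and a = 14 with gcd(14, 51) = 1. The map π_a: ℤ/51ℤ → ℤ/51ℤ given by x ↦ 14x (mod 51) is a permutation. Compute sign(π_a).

+1

Trace 1: π^k(1) = [1, 14, 43, 41, 13, 29, 49] for k=0..6.
The orbit structure of x ↦ 14x mod 51: 5 orbits of sizes [16, 16, 16, 2, 1].
sign(π) = (−1)^{n − #cycles} = (−1)^{51−5} = (−1)^46 = +1.
Via Zolotarev, sign(π_{14}) = (14|51) = +1.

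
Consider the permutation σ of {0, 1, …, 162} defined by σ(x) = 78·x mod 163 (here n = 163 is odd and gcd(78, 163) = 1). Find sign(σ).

-1

Start at x=125: 125 → 133 → 105 → 40 → 23 → 1 → 78 → … (one orbit).
Cycle lengths of π_78 on ℤ/163ℤ: [18, 18, 18, 18, 18, 18, 18, 18, 18, 1]; 10 cycles in total.
10 cycles on 163: each ℓ→(−1)^(ℓ−1), product (−1)^153 = -1.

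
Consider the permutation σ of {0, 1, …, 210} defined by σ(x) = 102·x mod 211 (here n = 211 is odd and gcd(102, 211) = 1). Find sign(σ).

-1

Start at x=147: 147 → 13 → 60 → 1 → 102 → 65 → 89 → … (one orbit).
Cycle lengths of π_102 on ℤ/211ℤ: [70, 70, 70, 1]; 4 cycles in total.
211 − 4 = 207 transpositions; sign(π) = (−1)^207 = -1.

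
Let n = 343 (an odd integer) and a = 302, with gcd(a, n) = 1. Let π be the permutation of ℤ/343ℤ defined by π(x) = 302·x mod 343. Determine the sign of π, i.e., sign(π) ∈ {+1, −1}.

+1

Orbit of 92 under x↦302x: [92, 1, 302, 309, 22, 127, 281]… (length divides ord_343(302)).
19 cycles of lengths [49, 49, 49, 49, 49, 49, 7, 7, 7, 7, 7, 7, 1, 1, 1, 1, 1, 1, 1].
sign(π) = (−1)^{n − #cycles} = (−1)^{343−19} = (−1)^324 = +1.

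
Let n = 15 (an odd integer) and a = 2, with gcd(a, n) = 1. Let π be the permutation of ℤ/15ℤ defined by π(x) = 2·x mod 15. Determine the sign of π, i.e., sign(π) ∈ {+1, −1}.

Orbit of 8 under x↦2x: [8, 1, 2, 4]… (length divides ord_15(2)).
The orbit structure of x ↦ 2x mod 15: 5 orbits of sizes [4, 4, 4, 2, 1].
Σ(ℓ_i−1) = 15−5 = 10; sign = (−1)^10 = +1.
Via Zolotarev, sign(π_{2}) = (2|15) = +1.

+1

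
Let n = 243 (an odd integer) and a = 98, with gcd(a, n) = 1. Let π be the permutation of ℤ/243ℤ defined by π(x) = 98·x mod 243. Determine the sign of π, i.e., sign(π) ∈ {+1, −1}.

Start at x=197: 197 → 109 → 233 → 235 → 188 → 199 → 62 → … (one orbit).
14 cycles of lengths [54, 54, 54, 18, 18, 18, 6, 6, 6, 2, 2, 2, 2, 1].
Σ(ℓ_i−1) = 243−14 = 229; sign = (−1)^229 = -1.
Check: (98/243) = -1 by Zolotarev.

-1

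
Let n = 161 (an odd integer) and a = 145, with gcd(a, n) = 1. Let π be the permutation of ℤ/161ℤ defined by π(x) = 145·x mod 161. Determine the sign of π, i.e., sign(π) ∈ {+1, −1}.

Orbit of 4 under x↦145x: [4, 97, 58, 38, 36, 68, 39]… (length divides ord_161(145)).
π_145 has 5 disjoint cycles with lengths [66, 66, 22, 6, 1] on {0,…,160}.
sign(π) = (−1)^{n − #cycles} = (−1)^{161−5} = (−1)^156 = +1.
Zolotarev: (145|161) = +1, matching the cycle-count sign.

+1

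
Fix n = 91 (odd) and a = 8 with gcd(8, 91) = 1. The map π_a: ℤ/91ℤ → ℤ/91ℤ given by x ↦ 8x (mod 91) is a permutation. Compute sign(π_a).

-1

Orbit of 1 under x↦8x: [1, 8, 64, 57]… (length divides ord_91(8)).
Cycle lengths of π_8 on ℤ/91ℤ: [4, 4, 4, 4, 4, 4, 4, 4, 4, 4, 4, 4, 4, 4, 4, 4, 4, 4, 4, 4, 4, 1, 1, 1, 1, 1, 1, 1]; 28 cycles in total.
28 cycles on 91: each ℓ→(−1)^(ℓ−1), product (−1)^63 = -1.
Check: (8/91) = -1 by Zolotarev.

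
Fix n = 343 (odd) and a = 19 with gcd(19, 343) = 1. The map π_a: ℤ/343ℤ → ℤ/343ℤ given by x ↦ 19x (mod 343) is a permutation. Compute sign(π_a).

-1

Start at x=324: 324 → 325 → 1 → 19 → 18 → 342 → 324 (one orbit).
π_19 has 58 disjoint cycles with lengths [6, 6, 6, 6, 6, 6, 6, 6, 6, 6, 6, 6, 6, 6, 6, 6, 6, 6, 6, 6, 6, 6, 6, 6, 6, 6, 6, 6, 6, 6, 6, 6, 6, 6, 6, 6, 6, 6, 6, 6, 6, 6, 6, 6, 6, 6, 6, 6, 6, 6, 6, 6, 6, 6, 6, 6, 6, 1] on {0,…,342}.
sign(π) = (−1)^{n − #cycles} = (−1)^{343−58} = (−1)^285 = -1.
The Jacobi symbol (19|343) = -1 (Zolotarev) agrees.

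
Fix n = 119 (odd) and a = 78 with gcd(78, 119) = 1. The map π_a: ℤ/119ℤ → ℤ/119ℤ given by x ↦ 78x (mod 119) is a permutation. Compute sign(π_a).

Orbit of 15 under x↦78x: [15, 99, 106, 57, 43, 22, 50]… (length divides ord_119(78)).
The orbit structure of x ↦ 78x mod 119: 14 orbits of sizes [16, 16, 16, 16, 16, 16, 16, 1, 1, 1, 1, 1, 1, 1].
n − c = 119 − 14 = 105; sign = (−1)^105 = -1.
Zolotarev: (78|119) = -1, matching the cycle-count sign.

-1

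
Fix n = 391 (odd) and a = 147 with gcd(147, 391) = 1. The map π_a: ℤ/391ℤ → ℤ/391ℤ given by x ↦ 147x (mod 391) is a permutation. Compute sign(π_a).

Trace 346: π^k(346) = [346, 32, 12, 200, 75, 77, 371] for k=0..6.
π_147 has 6 disjoint cycles with lengths [176, 176, 16, 11, 11, 1] on {0,…,390}.
With 6 cycles on 391 points, sign = (−1)^{391−6} = -1.
Zolotarev: (147|391) = -1, matching the cycle-count sign.

-1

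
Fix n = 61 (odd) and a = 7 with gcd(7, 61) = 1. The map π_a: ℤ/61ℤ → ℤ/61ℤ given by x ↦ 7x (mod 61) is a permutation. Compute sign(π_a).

Orbit of 57 under x↦7x: [57, 33, 48, 31, 34, 55, 19]… (length divides ord_61(7)).
Decompose π into cycles: lengths [60, 1] (2 cycles, including the fixed point 0).
61 − 2 = 59 transpositions; sign(π) = (−1)^59 = -1.

-1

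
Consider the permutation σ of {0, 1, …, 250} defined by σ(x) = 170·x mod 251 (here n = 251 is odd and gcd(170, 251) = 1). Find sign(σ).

Start at x=50: 50 → 217 → 244 → 65 → 6 → 16 → 210 → … (one orbit).
2 cycles of lengths [250, 1].
sign(π) = (−1)^{n − #cycles} = (−1)^{251−2} = (−1)^249 = -1.

-1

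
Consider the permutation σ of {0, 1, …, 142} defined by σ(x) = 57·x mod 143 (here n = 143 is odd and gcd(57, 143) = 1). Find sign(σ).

+1

Trace 73: π^k(73) = [73, 14, 83, 12, 112, 92, 96] for k=0..6.
Decompose π into cycles: lengths [20, 20, 20, 20, 20, 20, 10, 4, 4, 4, 1] (11 cycles, including the fixed point 0).
With 11 cycles on 143 points, sign = (−1)^{143−11} = +1.
The Jacobi symbol (57|143) = +1 (Zolotarev) agrees.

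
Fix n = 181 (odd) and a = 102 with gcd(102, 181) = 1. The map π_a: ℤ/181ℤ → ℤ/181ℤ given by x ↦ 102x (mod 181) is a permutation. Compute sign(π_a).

+1

Start at x=129: 129 → 126 → 1 → 102 → 87 → 5 → 148 → … (one orbit).
Decompose π into cycles: lengths [45, 45, 45, 45, 1] (5 cycles, including the fixed point 0).
With 5 cycles on 181 points, sign = (−1)^{181−5} = +1.
Via Zolotarev, sign(π_{102}) = (102|181) = +1.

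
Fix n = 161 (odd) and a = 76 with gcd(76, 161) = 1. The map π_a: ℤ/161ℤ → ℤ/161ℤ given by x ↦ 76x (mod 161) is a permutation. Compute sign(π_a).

Trace 50: π^k(50) = [50, 97, 127, 153, 36, 160, 85] for k=0..6.
Cycle type of π: 22×7 + 2×3 + 1; total 11 cycles.
161 − 11 = 150 transpositions; sign(π) = (−1)^150 = +1.

+1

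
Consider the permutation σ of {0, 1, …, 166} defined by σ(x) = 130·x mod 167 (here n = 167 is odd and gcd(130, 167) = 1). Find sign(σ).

+1

Start at x=116: 116 → 50 → 154 → 147 → 72 → 8 → 38 → … (one orbit).
π_130 has 3 disjoint cycles with lengths [83, 83, 1] on {0,…,166}.
sign(π) = (−1)^{n − #cycles} = (−1)^{167−3} = (−1)^164 = +1.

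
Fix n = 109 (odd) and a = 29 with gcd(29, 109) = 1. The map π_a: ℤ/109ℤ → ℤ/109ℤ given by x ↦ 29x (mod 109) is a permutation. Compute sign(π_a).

+1

Start at x=27: 27 → 20 → 35 → 34 → 5 → 36 → 63 → … (one orbit).
Cycle lengths of π_29 on ℤ/109ℤ: [54, 54, 1]; 3 cycles in total.
3 cycles on 109: each ℓ→(−1)^(ℓ−1), product (−1)^106 = +1.
The Jacobi symbol (29|109) = +1 (Zolotarev) agrees.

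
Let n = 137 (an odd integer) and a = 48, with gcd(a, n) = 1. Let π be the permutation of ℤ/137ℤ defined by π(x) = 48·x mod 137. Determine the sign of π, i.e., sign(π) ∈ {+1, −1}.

-1

Trace 25: π^k(25) = [25, 104, 60, 3, 7, 62, 99] for k=0..6.
2 cycles of lengths [136, 1].
With 2 cycles on 137 points, sign = (−1)^{137−2} = -1.
Check: (48/137) = -1 by Zolotarev.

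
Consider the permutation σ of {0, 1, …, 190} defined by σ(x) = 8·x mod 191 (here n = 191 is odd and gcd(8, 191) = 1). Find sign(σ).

Trace 172: π^k(172) = [172, 39, 121, 13, 104, 68, 162] for k=0..6.
Cycle type of π: 95×2 + 1; total 3 cycles.
sign(π) = (−1)^{n − #cycles} = (−1)^{191−3} = (−1)^188 = +1.
(8|191)_J = +1 (Zolotarev's lemma cross-check).

+1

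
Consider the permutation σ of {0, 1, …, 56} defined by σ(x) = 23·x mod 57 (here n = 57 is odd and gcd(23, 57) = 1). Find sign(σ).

-1

Start at x=4: 4 → 35 → 7 → 47 → 55 → 11 → 25 → … (one orbit).
Decompose π into cycles: lengths [18, 18, 9, 9, 2, 1] (6 cycles, including the fixed point 0).
6 cycles on 57: each ℓ→(−1)^(ℓ−1), product (−1)^51 = -1.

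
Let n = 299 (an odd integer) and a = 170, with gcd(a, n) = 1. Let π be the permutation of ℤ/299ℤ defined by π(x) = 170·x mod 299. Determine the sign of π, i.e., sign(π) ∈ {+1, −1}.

Start at x=209: 209 → 248 → 1 → 170 → 196 → 131 → 144 → … (one orbit).
The orbit structure of x ↦ 170x mod 299: 39 orbits of sizes [11, 11, 11, 11, 11, 11, 11, 11, 11, 11, 11, 11, 11, 11, 11, 11, 11, 11, 11, 11, 11, 11, 11, 11, 11, 11, 1, 1, 1, 1, 1, 1, 1, 1, 1, 1, 1, 1, 1].
With 39 cycles on 299 points, sign = (−1)^{299−39} = +1.

+1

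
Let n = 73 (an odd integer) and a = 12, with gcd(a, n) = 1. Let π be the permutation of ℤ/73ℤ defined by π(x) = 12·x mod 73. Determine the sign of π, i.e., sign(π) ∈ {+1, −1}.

+1

Start at x=57: 57 → 27 → 32 → 19 → 9 → 35 → 55 → … (one orbit).
Decompose π into cycles: lengths [36, 36, 1] (3 cycles, including the fixed point 0).
With 3 cycles on 73 points, sign = (−1)^{73−3} = +1.
The Jacobi symbol (12|73) = +1 (Zolotarev) agrees.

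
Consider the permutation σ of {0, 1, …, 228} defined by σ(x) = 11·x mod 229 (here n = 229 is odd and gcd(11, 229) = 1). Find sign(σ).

Orbit of 60 under x↦11x: [60, 202, 161, 168, 16, 176, 104]… (length divides ord_229(11)).
Decompose π into cycles: lengths [38, 38, 38, 38, 38, 38, 1] (7 cycles, including the fixed point 0).
sign(π) = (−1)^{n − #cycles} = (−1)^{229−7} = (−1)^222 = +1.
The Jacobi symbol (11|229) = +1 (Zolotarev) agrees.

+1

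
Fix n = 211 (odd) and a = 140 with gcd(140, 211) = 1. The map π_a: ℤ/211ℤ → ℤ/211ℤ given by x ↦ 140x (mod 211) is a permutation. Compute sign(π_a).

-1

Trace 107: π^k(107) = [107, 210, 71, 23, 55, 104, 1] for k=0..6.
Cycle lengths of π_140 on ℤ/211ℤ: [10, 10, 10, 10, 10, 10, 10, 10, 10, 10, 10, 10, 10, 10, 10, 10, 10, 10, 10, 10, 10, 1]; 22 cycles in total.
sign(π) = (−1)^{n − #cycles} = (−1)^{211−22} = (−1)^189 = -1.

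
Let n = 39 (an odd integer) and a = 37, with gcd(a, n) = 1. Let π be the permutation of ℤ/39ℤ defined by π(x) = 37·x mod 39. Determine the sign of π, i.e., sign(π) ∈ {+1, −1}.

Orbit of 22 under x↦37x: [22, 34, 10, 19, 1, 37, 4]… (length divides ord_39(37)).
6 cycles of lengths [12, 12, 12, 1, 1, 1].
With 6 cycles on 39 points, sign = (−1)^{39−6} = -1.

-1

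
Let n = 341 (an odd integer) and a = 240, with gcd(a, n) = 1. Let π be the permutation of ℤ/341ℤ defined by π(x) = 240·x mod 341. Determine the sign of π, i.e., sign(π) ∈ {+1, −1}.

Trace 27: π^k(27) = [27, 1, 240, 312, 201, 159, 309] for k=0..6.
π_240 has 36 disjoint cycles with lengths [10, 10, 10, 10, 10, 10, 10, 10, 10, 10, 10, 10, 10, 10, 10, 10, 10, 10, 10, 10, 10, 10, 10, 10, 10, 10, 10, 10, 10, 10, 10, 10, 10, 5, 5, 1] on {0,…,340}.
36 cycles on 341: each ℓ→(−1)^(ℓ−1), product (−1)^305 = -1.
Zolotarev: (240|341) = -1, matching the cycle-count sign.

-1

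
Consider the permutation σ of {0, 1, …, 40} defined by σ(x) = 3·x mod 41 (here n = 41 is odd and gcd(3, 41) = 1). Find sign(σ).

-1

Trace 3: π^k(3) = [3, 9, 27, 40, 38, 32, 14] for k=0..6.
Cycle lengths of π_3 on ℤ/41ℤ: [8, 8, 8, 8, 8, 1]; 6 cycles in total.
n − c = 41 − 6 = 35; sign = (−1)^35 = -1.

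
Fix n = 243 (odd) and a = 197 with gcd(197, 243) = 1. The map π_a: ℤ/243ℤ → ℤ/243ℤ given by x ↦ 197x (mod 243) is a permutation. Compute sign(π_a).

Trace 172: π^k(172) = [172, 107, 181, 179, 28, 170, 199] for k=0..6.
14 cycles of lengths [54, 54, 54, 18, 18, 18, 6, 6, 6, 2, 2, 2, 2, 1].
n − c = 243 − 14 = 229; sign = (−1)^229 = -1.
(197|243)_J = -1 (Zolotarev's lemma cross-check).

-1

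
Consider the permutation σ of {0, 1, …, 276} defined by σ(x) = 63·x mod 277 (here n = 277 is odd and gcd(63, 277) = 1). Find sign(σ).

Orbit of 220 under x↦63x: [220, 10, 76, 79, 268, 264, 12]… (length divides ord_277(63)).
Cycle lengths of π_63 on ℤ/277ℤ: [138, 138, 1]; 3 cycles in total.
Σ(ℓ_i−1) = 277−3 = 274; sign = (−1)^274 = +1.
The Jacobi symbol (63|277) = +1 (Zolotarev) agrees.

+1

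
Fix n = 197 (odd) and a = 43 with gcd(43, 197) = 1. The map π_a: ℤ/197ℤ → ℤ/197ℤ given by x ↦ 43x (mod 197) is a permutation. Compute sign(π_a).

Trace 135: π^k(135) = [135, 92, 16, 97, 34, 83, 23] for k=0..6.
Cycle lengths of π_43 on ℤ/197ℤ: [98, 98, 1]; 3 cycles in total.
197 − 3 = 194 transpositions; sign(π) = (−1)^194 = +1.
Zolotarev: (43|197) = +1, matching the cycle-count sign.

+1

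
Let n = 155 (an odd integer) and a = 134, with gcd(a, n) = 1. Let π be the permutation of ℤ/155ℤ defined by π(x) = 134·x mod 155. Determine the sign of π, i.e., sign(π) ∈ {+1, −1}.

Orbit of 9 under x↦134x: [9, 121, 94, 41, 69, 101, 49]… (length divides ord_155(134)).
Decompose π into cycles: lengths [30, 30, 30, 30, 15, 15, 2, 2, 1] (9 cycles, including the fixed point 0).
Σ(ℓ_i−1) = 155−9 = 146; sign = (−1)^146 = +1.
(134|155)_J = +1 (Zolotarev's lemma cross-check).

+1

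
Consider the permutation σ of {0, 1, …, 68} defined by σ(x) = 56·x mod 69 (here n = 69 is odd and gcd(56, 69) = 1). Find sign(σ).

Trace 31: π^k(31) = [31, 11, 64, 65, 52, 14, 25] for k=0..6.
Decompose π into cycles: lengths [22, 22, 22, 2, 1] (5 cycles, including the fixed point 0).
69 − 5 = 64 transpositions; sign(π) = (−1)^64 = +1.
Via Zolotarev, sign(π_{56}) = (56|69) = +1.

+1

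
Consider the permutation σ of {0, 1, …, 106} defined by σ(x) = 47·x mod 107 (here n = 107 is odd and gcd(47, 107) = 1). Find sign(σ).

Trace 36: π^k(36) = [36, 87, 23, 11, 89, 10, 42] for k=0..6.
Decompose π into cycles: lengths [53, 53, 1] (3 cycles, including the fixed point 0).
n − c = 107 − 3 = 104; sign = (−1)^104 = +1.

+1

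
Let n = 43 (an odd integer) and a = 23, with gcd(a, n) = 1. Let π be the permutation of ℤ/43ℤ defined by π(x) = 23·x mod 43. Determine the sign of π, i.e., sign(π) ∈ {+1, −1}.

+1

Orbit of 23 under x↦23x: [23, 13, 41, 40, 17, 4, 6]… (length divides ord_43(23)).
3 cycles of lengths [21, 21, 1].
n − c = 43 − 3 = 40; sign = (−1)^40 = +1.
Check: (23/43) = +1 by Zolotarev.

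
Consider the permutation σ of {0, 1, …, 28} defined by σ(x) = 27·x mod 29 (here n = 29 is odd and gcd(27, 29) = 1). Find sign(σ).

-1

Trace 23: π^k(23) = [23, 12, 5, 19, 20, 18, 22] for k=0..6.
The orbit structure of x ↦ 27x mod 29: 2 orbits of sizes [28, 1].
n − c = 29 − 2 = 27; sign = (−1)^27 = -1.
Zolotarev: (27|29) = -1, matching the cycle-count sign.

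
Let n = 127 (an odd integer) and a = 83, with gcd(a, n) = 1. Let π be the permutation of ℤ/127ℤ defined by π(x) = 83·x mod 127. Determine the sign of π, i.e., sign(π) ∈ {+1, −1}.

Trace 22: π^k(22) = [22, 48, 47, 91, 60, 27, 82] for k=0..6.
The orbit structure of x ↦ 83x mod 127: 2 orbits of sizes [126, 1].
2 cycles on 127: each ℓ→(−1)^(ℓ−1), product (−1)^125 = -1.
The Jacobi symbol (83|127) = -1 (Zolotarev) agrees.

-1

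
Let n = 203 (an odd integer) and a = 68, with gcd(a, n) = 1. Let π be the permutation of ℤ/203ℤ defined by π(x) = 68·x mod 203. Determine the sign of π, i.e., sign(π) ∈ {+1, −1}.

+1

Trace 109: π^k(109) = [109, 104, 170, 192, 64, 89, 165] for k=0..6.
5 cycles of lengths [84, 84, 28, 6, 1].
Σ(ℓ_i−1) = 203−5 = 198; sign = (−1)^198 = +1.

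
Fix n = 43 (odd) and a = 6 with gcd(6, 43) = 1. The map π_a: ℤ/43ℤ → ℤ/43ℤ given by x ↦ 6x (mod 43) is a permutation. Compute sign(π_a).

Start at x=36: 36 → 1 → 6 → 36 (one orbit).
π_6 has 15 disjoint cycles with lengths [3, 3, 3, 3, 3, 3, 3, 3, 3, 3, 3, 3, 3, 3, 1] on {0,…,42}.
Σ(ℓ_i−1) = 43−15 = 28; sign = (−1)^28 = +1.

+1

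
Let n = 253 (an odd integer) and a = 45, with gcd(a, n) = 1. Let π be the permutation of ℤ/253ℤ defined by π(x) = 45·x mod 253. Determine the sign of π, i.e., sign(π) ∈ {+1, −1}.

-1

Trace 1: π^k(1) = [1, 45] for k=0..1.
Cycle lengths of π_45 on ℤ/253ℤ: [2, 2, 2, 2, 2, 2, 2, 2, 2, 2, 2, 2, 2, 2, 2, 2, 2, 2, 2, 2, 2, 2, 2, 2, 2, 2, 2, 2, 2, 2, 2, 2, 2, 2, 2, 2, 2, 2, 2, 2, 2, 2, 2, 2, 2, 2, 2, 2, 2, 2, 2, 2, 2, 2, 2, 2, 2, 2, 2, 2, 2, 2, 2, 2, 2, 2, 2, 2, 2, 2, 2, 2, 2, 2, 2, 2, 2, 2, 2, 2, 2, 2, 2, 2, 2, 2, 2, 2, 2, 2, 2, 2, 2, 2, 2, 2, 2, 2, 2, 2, 2, 2, 2, 2, 2, 2, 2, 2, 2, 2, 2, 2, 2, 2, 2, 2, 2, 2, 2, 2, 2, 1, 1, 1, 1, 1, 1, 1, 1, 1, 1, 1]; 132 cycles in total.
132 cycles on 253: each ℓ→(−1)^(ℓ−1), product (−1)^121 = -1.
Via Zolotarev, sign(π_{45}) = (45|253) = -1.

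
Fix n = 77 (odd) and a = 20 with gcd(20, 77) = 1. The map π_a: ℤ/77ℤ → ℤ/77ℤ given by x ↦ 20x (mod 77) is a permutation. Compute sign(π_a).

-1

Start at x=36: 36 → 27 → 1 → 20 → 15 → 69 → 71 → … (one orbit).
Cycle lengths of π_20 on ℤ/77ℤ: [10, 10, 10, 10, 10, 10, 5, 5, 2, 2, 2, 1]; 12 cycles in total.
n − c = 77 − 12 = 65; sign = (−1)^65 = -1.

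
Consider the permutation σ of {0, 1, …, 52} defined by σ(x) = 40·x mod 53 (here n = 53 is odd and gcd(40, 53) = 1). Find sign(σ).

Orbit of 7 under x↦40x: [7, 15, 17, 44, 11, 16, 4]… (length divides ord_53(40)).
π_40 has 3 disjoint cycles with lengths [26, 26, 1] on {0,…,52}.
With 3 cycles on 53 points, sign = (−1)^{53−3} = +1.
Via Zolotarev, sign(π_{40}) = (40|53) = +1.

+1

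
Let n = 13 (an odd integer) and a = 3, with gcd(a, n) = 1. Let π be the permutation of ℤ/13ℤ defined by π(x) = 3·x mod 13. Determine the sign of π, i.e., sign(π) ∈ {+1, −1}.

Start at x=1: 1 → 3 → 9 → 1 (one orbit).
π_3 has 5 disjoint cycles with lengths [3, 3, 3, 3, 1] on {0,…,12}.
With 5 cycles on 13 points, sign = (−1)^{13−5} = +1.
The Jacobi symbol (3|13) = +1 (Zolotarev) agrees.

+1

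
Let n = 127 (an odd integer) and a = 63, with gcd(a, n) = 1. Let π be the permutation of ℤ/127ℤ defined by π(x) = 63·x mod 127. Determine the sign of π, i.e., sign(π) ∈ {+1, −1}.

-1

Start at x=32: 32 → 111 → 8 → 123 → 2 → 126 → 64 → … (one orbit).
10 cycles of lengths [14, 14, 14, 14, 14, 14, 14, 14, 14, 1].
With 10 cycles on 127 points, sign = (−1)^{127−10} = -1.
The Jacobi symbol (63|127) = -1 (Zolotarev) agrees.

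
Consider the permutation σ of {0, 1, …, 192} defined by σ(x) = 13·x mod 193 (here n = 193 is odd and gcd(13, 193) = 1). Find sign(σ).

-1

Trace 129: π^k(129) = [129, 133, 185, 89, 192, 180, 24] for k=0..6.
Decompose π into cycles: lengths [64, 64, 64, 1] (4 cycles, including the fixed point 0).
n − c = 193 − 4 = 189; sign = (−1)^189 = -1.
The Jacobi symbol (13|193) = -1 (Zolotarev) agrees.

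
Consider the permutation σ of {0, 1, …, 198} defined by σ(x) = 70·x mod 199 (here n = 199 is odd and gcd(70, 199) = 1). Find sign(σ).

Start at x=64: 64 → 102 → 175 → 111 → 9 → 33 → 121 → … (one orbit).
The orbit structure of x ↦ 70x mod 199: 3 orbits of sizes [99, 99, 1].
sign(π) = (−1)^{n − #cycles} = (−1)^{199−3} = (−1)^196 = +1.
The Jacobi symbol (70|199) = +1 (Zolotarev) agrees.

+1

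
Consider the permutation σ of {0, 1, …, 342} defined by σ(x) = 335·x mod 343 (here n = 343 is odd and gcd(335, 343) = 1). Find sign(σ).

-1

Orbit of 57 under x↦335x: [57, 230, 218, 314, 232, 202, 99]… (length divides ord_343(335)).
The orbit structure of x ↦ 335x mod 343: 10 orbits of sizes [98, 98, 98, 14, 14, 14, 2, 2, 2, 1].
sign(π) = (−1)^{n − #cycles} = (−1)^{343−10} = (−1)^333 = -1.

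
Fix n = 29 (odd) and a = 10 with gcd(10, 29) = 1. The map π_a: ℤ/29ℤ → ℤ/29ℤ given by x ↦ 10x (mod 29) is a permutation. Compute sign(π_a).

-1

Trace 21: π^k(21) = [21, 7, 12, 4, 11, 23, 27] for k=0..6.
Cycle lengths of π_10 on ℤ/29ℤ: [28, 1]; 2 cycles in total.
sign(π) = (−1)^{n − #cycles} = (−1)^{29−2} = (−1)^27 = -1.
Zolotarev: (10|29) = -1, matching the cycle-count sign.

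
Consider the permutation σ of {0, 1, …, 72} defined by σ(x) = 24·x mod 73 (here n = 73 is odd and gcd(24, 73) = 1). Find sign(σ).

+1

Trace 9: π^k(9) = [9, 70, 1, 24, 65, 27, 64] for k=0..6.
7 cycles of lengths [12, 12, 12, 12, 12, 12, 1].
73 − 7 = 66 transpositions; sign(π) = (−1)^66 = +1.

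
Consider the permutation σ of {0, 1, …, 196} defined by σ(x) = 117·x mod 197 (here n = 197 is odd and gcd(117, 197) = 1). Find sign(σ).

Trace 25: π^k(25) = [25, 167, 36, 75, 107, 108, 28] for k=0..6.
2 cycles of lengths [196, 1].
With 2 cycles on 197 points, sign = (−1)^{197−2} = -1.
The Jacobi symbol (117|197) = -1 (Zolotarev) agrees.

-1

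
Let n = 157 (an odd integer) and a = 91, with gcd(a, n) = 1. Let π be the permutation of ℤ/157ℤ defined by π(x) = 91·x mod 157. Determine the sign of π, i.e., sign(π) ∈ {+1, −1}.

Start at x=47: 47 → 38 → 4 → 50 → 154 → 41 → 120 → … (one orbit).
Cycle type of π: 156 + 1; total 2 cycles.
2 cycles on 157: each ℓ→(−1)^(ℓ−1), product (−1)^155 = -1.

-1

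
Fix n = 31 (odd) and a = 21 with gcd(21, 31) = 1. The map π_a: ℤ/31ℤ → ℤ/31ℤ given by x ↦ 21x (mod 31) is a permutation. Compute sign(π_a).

Trace 16: π^k(16) = [16, 26, 19, 27, 9, 3, 1] for k=0..6.
2 cycles of lengths [30, 1].
n − c = 31 − 2 = 29; sign = (−1)^29 = -1.
Via Zolotarev, sign(π_{21}) = (21|31) = -1.

-1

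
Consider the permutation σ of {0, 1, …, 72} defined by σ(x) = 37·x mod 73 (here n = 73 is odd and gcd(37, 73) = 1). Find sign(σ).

+1

Orbit of 4 under x↦37x: [4, 2, 1, 37, 55, 64, 32]… (length divides ord_73(37)).
9 cycles of lengths [9, 9, 9, 9, 9, 9, 9, 9, 1].
Σ(ℓ_i−1) = 73−9 = 64; sign = (−1)^64 = +1.
Via Zolotarev, sign(π_{37}) = (37|73) = +1.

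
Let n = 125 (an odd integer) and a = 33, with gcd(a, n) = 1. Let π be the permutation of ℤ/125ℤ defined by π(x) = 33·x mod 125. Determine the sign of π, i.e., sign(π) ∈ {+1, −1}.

-1

Trace 3: π^k(3) = [3, 99, 17, 61, 13, 54, 32] for k=0..6.
π_33 has 4 disjoint cycles with lengths [100, 20, 4, 1] on {0,…,124}.
sign(π) = (−1)^{n − #cycles} = (−1)^{125−4} = (−1)^121 = -1.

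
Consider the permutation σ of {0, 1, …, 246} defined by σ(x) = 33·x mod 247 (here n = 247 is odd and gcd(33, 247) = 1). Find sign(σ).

+1

Start at x=120: 120 → 8 → 17 → 67 → 235 → 98 → 23 → … (one orbit).
The orbit structure of x ↦ 33x mod 247: 9 orbits of sizes [36, 36, 36, 36, 36, 36, 18, 12, 1].
sign(π) = (−1)^{n − #cycles} = (−1)^{247−9} = (−1)^238 = +1.
(33|247)_J = +1 (Zolotarev's lemma cross-check).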